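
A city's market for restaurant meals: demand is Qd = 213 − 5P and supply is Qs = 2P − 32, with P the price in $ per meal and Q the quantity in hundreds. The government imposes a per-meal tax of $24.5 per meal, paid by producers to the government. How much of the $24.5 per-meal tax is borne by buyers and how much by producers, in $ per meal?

Buyers bear $7 per meal; producers bear $17.5 per meal.

Without the tax, 213 − 5P = 2P − 32 gives 7P = 245, so P* = $35 and Q* = 38.
With the tax collected from producers, supply shifts: Qs = 2(P − 24.5) − 32.
Solving gives Q = 3 with buyers paying $42 and producers receiving $17.5 (the $24.5 wedge).
Burden on buyers: $7; on producers: $17.5. (They sum to $24.5.)
The less price-elastic side of the market bears the larger share of a per-unit tax.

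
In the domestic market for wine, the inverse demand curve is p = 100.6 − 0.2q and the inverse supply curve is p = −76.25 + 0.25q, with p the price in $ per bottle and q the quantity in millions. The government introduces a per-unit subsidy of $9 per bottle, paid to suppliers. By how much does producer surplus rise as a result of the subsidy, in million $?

Producer surplus rises by $2015 million.

Inverting to q(p) form: qd = 503 − 5p; qs = 4p + 305.
Without the subsidy, 503 − 5p = 4p + 305 gives 9p = 198, so p* = $22 and q* = 393.
With a per-unit subsidy paid to suppliers, each receives p + 9 per unit sold, so supply becomes qs = 4(p + 9) + 305.
Solving gives q = 413 with buyers paying $18 and suppliers receiving $27 (the $9 wedge).
ΔPS is the trapezoid between Q = 413 and Q = 393 of height $5: ½ · (393 + 413) · 5 = $2015.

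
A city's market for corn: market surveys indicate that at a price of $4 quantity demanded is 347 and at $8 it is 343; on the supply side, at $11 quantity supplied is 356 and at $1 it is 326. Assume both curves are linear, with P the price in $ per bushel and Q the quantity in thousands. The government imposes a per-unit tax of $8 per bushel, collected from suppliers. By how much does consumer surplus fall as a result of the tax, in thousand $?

Consumer surplus falls by $2046 thousand.

Demand slope: (343 − 347)/(8 − 4) = -1, so Qd = 351 − P.
Supply slope: (326 − 356)/(1 − 11) = 3, so Qs = 3P + 323.
Without the tax, 351 − P = 3P + 323 gives 4P = 28, so P* = $7 and Q* = 344.
With the tax collected from suppliers, supply shifts: Qs = 3(P − 8) + 323.
New equilibrium: buyers pay $13, suppliers receive $5, Q = 338. (Wedge: Pb − Ps = 8.)
ΔCS is the trapezoid between Q = 338 and Q = 344 of height $6: ½ · (344 + 338) · 6 = $2046.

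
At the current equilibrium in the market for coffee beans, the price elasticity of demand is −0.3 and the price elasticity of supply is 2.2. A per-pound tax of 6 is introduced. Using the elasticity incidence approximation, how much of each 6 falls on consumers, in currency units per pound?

Consumers bear ≈ 5.28 per pound.

Incidence ratio: consumers' share ≈ εs / (εs + |εd|) = 2.2 / (2.2 + 0.3) = 0.88.
So consumers bear ≈ 0.88 × 6 = 5.28; producers bear 0.72.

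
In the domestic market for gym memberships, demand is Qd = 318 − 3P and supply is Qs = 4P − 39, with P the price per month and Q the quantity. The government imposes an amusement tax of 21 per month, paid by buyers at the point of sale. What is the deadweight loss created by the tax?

Deadweight loss = 378.

Without the tax, 318 − 3P = 4P − 39 gives 7P = 357, so P* = 51 and Q* = 165.
With the tax collected from buyers, demand (in seller-price terms) shifts: Qd = 318 − 3(P + 21).
New equilibrium: buyers pay 63, suppliers receive 42, Q = 129. (Wedge: Pb − Ps = 21.)
Quantity falls by |ΔQ| = |165 − 129| = 36.
DWL = ½ · t · |ΔQ| = ½ · 21 · 36 = 378.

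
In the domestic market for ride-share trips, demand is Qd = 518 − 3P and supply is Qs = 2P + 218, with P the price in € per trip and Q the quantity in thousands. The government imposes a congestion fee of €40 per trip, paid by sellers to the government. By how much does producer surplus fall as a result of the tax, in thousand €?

Producer surplus falls by €7536 thousand.

Without the tax, 518 − 3P = 2P + 218 gives 5P = 300, so P* = €60 and Q* = 338.
With the tax collected from sellers, supply shifts: Qs = 2(P − 40) + 218.
New equilibrium: consumers pay €76, sellers receive €36, Q = 290. (Wedge: Pb − Ps = 40.)
ΔPS is the trapezoid between Q = 290 and Q = 338 of height €24: ½ · (338 + 290) · 24 = €7536.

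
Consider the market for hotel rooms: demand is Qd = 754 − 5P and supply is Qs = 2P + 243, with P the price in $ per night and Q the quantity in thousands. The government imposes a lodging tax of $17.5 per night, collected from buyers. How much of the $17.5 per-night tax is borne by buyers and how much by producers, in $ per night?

Without the tax, 754 − 5P = 2P + 243 gives 7P = 511, so P* = $73 and Q* = 389.
With the tax collected from buyers, demand (in seller-price terms) shifts: Qd = 754 − 5(P + 17.5).
New equilibrium: buyers pay $78, producers receive $60.5, Q = 364. (Wedge: Pb − Ps = 17.5.)
Burden on buyers: $5; on producers: $12.5. (They sum to $17.5.)
The less price-elastic side of the market bears the larger share of a per-unit tax.

Buyers bear $5 per night; producers bear $12.5 per night.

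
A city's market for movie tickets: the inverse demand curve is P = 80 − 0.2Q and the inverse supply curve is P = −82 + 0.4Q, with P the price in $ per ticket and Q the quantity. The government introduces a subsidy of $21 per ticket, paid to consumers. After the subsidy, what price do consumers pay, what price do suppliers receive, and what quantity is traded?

Consumers pay $19; suppliers receive $40; quantity = 305.

Rewrite in direct form: Qd = 400 − 5P and Qs = 2.5P + 205.
Without the subsidy, 400 − 5P = 2.5P + 205 gives 7.5P = 195, so P* = $26 and Q* = 270.
With a per-unit subsidy paid to consumers, each effectively pays P − 21, so demand becomes Qd = 400 − 5(P − 21).
Solving gives Q = 305 with consumers paying $19 and suppliers receiving $40 (the $21 wedge).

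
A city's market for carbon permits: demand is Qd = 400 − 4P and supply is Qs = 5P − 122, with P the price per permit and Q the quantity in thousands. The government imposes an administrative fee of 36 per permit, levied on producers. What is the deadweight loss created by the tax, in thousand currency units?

Before the tax: set 400 − 4P = 5P − 122 → P* = 58, Q* = 168.
With the tax collected from producers, supply shifts: Qs = 5(P − 36) − 122.
New equilibrium: consumers pay 78, producers receive 42, Q = 88. (Wedge: Pb − Ps = 36.)
Quantity falls by |ΔQ| = |168 − 88| = 80.
DWL = ½ · t · |ΔQ| = ½ · 36 · 80 = 1440.

Deadweight loss = 1440 thousand.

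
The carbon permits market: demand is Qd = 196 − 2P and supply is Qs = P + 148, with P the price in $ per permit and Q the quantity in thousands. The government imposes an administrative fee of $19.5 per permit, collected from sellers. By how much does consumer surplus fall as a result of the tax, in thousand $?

Before the tax: set 196 − 2P = P + 148 → P* = $16, Q* = 164.
With the tax collected from sellers, supply shifts: Qs = (P − 19.5) + 148.
New equilibrium: buyers pay $22.5, sellers receive $3, Q = 151. (Wedge: Pb − Ps = 19.5.)
ΔCS is the trapezoid between Q = 151 and Q = 164 of height $6.5: ½ · (164 + 151) · 6.5 = $1023.75.

Consumer surplus falls by $1023.75 thousand.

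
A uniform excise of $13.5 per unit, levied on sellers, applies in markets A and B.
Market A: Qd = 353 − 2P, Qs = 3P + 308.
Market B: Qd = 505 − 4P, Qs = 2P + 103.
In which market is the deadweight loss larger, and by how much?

Market B, by $12.15.

Market A: pre-tax P* = $9, Q* = 335; post-tax Q = 318.8; deadweight loss = $109.35.
Market B: pre-tax P* = $67, Q* = 237; post-tax Q = 219; deadweight loss = $121.5.
Difference: $109.35 vs $121.5 → market B is larger by $12.15.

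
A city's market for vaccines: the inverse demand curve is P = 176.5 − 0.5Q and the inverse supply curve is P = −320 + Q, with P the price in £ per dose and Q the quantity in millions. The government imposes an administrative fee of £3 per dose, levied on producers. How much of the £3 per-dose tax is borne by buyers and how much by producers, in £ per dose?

Rewrite in direct form: Qd = 353 − 2P and Qs = P + 320.
Without the tax, 353 − 2P = P + 320 gives 3P = 33, so P* = £11 and Q* = 331.
With the tax collected from producers, supply shifts: Qs = (P − 3) + 320.
Solving gives Q = 329 with buyers paying £12 and producers receiving £9 (the £3 wedge).
Burden on buyers: £1; on producers: £2. (They sum to £3.)
The less price-elastic side of the market bears the larger share of a per-unit tax.

Buyers bear £1 per dose; producers bear £2 per dose.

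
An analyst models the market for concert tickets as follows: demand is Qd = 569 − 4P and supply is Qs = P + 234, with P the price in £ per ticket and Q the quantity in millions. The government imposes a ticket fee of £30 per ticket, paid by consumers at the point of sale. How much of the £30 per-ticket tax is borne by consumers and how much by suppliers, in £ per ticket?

Consumers bear £6 per ticket; suppliers bear £24 per ticket.

Without the tax, 569 − 4P = P + 234 gives 5P = 335, so P* = £67 and Q* = 301.
With the tax collected from consumers, demand (in seller-price terms) shifts: Qd = 569 − 4(P + 30).
New equilibrium: consumers pay £73, suppliers receive £43, Q = 277. (Wedge: Pb − Ps = 30.)
Burden on consumers: £6; on suppliers: £24. (They sum to £30.)
The less price-elastic side of the market bears the larger share of a per-unit tax.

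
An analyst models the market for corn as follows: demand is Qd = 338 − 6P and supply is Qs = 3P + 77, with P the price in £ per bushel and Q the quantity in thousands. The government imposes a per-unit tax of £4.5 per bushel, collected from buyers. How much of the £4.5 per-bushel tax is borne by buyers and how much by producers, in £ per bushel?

Buyers bear £1.5 per bushel; producers bear £3 per bushel.

Without the tax, 338 − 6P = 3P + 77 gives 9P = 261, so P* = £29 and Q* = 164.
With the tax collected from buyers, demand (in seller-price terms) shifts: Qd = 338 − 6(P + 4.5).
New equilibrium: buyers pay £30.5, producers receive £26, Q = 155. (Wedge: Pb − Ps = 4.5.)
Burden on buyers: £1.5; on producers: £3. (They sum to £4.5.)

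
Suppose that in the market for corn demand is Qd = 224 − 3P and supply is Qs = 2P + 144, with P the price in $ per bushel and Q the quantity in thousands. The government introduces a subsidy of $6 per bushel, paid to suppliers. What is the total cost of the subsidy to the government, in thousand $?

Before the subsidy: set 224 − 3P = 2P + 144 → P* = $16, Q* = 176.
With a per-unit subsidy paid to suppliers, each receives P + 6 per unit sold, so supply becomes Qs = 2(P + 6) + 144.
New equilibrium: consumers pay $13.6, suppliers receive $19.6, Q = 183.2. (Wedge: Pb − Ps = −6.)
Outlay = t · Q = 6 · 183.2 = $1099.2.

Government outlay = $1099.2 thousand.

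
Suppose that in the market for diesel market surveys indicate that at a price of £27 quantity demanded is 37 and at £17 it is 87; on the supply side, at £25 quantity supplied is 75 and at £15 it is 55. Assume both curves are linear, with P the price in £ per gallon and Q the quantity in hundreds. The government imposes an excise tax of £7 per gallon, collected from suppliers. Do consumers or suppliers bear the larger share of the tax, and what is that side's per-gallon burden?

Suppliers bear the larger share: £5 per gallon.

Demand slope: (87 − 37)/(17 − 27) = -5, so Qd = 172 − 5P.
Supply slope: (55 − 75)/(15 − 25) = 2, so Qs = 2P + 25.
Before the tax: set 172 − 5P = 2P + 25 → P* = £21, Q* = 67.
With the tax collected from suppliers, supply shifts: Qs = 2(P − 7) + 25.
New equilibrium: consumers pay £23, suppliers receive £16, Q = 57. (Wedge: Pb − Ps = 7.)
Per-gallon burden: consumers £2, suppliers £5.
Suppliers take the larger share because supply is less price-elastic here (demand slope 5 vs supply slope 2).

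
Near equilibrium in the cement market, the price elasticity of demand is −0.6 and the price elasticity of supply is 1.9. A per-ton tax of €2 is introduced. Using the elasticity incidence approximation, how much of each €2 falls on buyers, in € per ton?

Incidence ratio: buyers' share ≈ εs / (εs + |εd|) = 1.9 / (1.9 + 0.6) = 0.76.
So buyers bear ≈ 0.76 × €2 = €1.52; producers bear €0.48.

Buyers bear ≈ €1.52 per ton.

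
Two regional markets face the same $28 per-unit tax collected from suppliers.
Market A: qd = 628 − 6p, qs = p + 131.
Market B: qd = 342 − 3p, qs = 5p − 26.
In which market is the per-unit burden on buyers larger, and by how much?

Market B, by $13.5.

Market A: pre-tax p* = $71, q* = 202; post-tax q = 178; per-unit burden on buyers = $4.
Market B: pre-tax p* = $46, q* = 204; post-tax q = 151.5; per-unit burden on buyers = $17.5.
Difference: $4 vs $17.5 → market B is larger by $13.5.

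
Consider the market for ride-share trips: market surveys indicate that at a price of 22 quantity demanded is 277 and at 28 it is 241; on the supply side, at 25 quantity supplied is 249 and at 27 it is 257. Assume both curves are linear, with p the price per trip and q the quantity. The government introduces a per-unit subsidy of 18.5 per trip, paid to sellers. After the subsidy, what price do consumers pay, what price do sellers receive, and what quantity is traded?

Consumers pay 18.6; sellers receive 37.1; quantity = 297.4.

Demand slope: (241 − 277)/(28 − 22) = -6, so qd = 409 − 6p.
Supply slope: (257 − 249)/(27 − 25) = 4, so qs = 4p + 149.
Without the subsidy, 409 − 6p = 4p + 149 gives 10p = 260, so p* = 26 and q* = 253.
With a per-unit subsidy paid to sellers, each receives p + 18.5 per unit sold, so supply becomes qs = 4(p + 18.5) + 149.
New equilibrium: consumers pay 18.6, sellers receive 37.1, q = 297.4. (Wedge: pb − ps = −18.5.)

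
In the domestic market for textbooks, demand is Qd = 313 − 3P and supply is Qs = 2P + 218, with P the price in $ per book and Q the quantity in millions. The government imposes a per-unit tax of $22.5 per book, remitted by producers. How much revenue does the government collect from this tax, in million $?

Before the tax: set 313 − 3P = 2P + 218 → P* = $19, Q* = 256.
With the tax collected from producers, supply shifts: Qs = 2(P − 22.5) + 218.
New equilibrium: consumers pay $28, producers receive $5.5, Q = 229. (Wedge: Pb − Ps = 22.5.)
Revenue = t · Q = 22.5 · 229 = $5152.5.

Tax revenue = $5152.5 million.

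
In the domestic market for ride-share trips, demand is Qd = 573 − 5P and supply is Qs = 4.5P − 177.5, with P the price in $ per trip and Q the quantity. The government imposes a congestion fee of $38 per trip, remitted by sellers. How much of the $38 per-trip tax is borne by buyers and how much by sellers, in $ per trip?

Buyers bear $18 per trip; sellers bear $20 per trip.

Without the tax, 573 − 5P = 4.5P − 177.5 gives 9.5P = 750.5, so P* = $79 and Q* = 178.
With the tax collected from sellers, supply shifts: Qs = 4.5(P − 38) − 177.5.
Solving gives Q = 88 with buyers paying $97 and sellers receiving $59 (the $38 wedge).
Burden on buyers: $18; on sellers: $20. (They sum to $38.)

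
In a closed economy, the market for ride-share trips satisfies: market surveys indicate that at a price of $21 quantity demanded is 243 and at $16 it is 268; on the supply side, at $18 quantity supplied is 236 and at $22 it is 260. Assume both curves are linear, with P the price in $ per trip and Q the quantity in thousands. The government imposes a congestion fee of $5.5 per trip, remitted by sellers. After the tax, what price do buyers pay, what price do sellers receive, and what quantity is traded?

Demand slope: (268 − 243)/(16 − 21) = -5, so Qd = 348 − 5P.
Supply slope: (260 − 236)/(22 − 18) = 6, so Qs = 6P + 128.
Before the tax: set 348 − 5P = 6P + 128 → P* = $20, Q* = 248.
With the tax collected from sellers, supply shifts: Qs = 6(P − 5.5) + 128.
New equilibrium: buyers pay $23, sellers receive $17.5, Q = 233. (Wedge: Pb − Ps = 5.5.)
The less price-elastic side of the market bears the larger share of a per-unit tax.

Buyers pay $23; sellers receive $17.5; quantity = 233.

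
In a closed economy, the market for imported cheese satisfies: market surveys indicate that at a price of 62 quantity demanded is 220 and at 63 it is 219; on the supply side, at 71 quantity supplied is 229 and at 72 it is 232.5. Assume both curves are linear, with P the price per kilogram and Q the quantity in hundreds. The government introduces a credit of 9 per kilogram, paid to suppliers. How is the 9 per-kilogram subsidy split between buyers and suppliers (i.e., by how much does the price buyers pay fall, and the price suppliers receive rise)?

Demand slope: (219 − 220)/(63 − 62) = -1, so Qd = 282 − P.
Supply slope: (232.5 − 229)/(72 − 71) = 3.5, so Qs = 3.5P − 19.5.
Before the subsidy: set 282 − P = 3.5P − 19.5 → P* = 67, Q* = 215.
With a per-unit subsidy paid to suppliers, each receives P + 9 per unit sold, so supply becomes Qs = 3.5(P + 9) − 19.5.
Solving gives Q = 222 with buyers paying 60 and suppliers receiving 69 (the 9 wedge).
Gain to buyers: 7; to suppliers: 2. (They sum to 9.)

Buyers gain 7 per kilogram; suppliers gain 2 per kilogram.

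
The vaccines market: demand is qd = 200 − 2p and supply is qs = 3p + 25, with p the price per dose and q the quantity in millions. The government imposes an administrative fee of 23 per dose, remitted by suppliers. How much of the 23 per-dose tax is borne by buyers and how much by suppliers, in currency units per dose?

Buyers bear 13.8 per dose; suppliers bear 9.2 per dose.

Without the tax, 200 − 2p = 3p + 25 gives 5p = 175, so p* = 35 and q* = 130.
With the tax collected from suppliers, supply shifts: qs = 3(p − 23) + 25.
Solving gives q = 102.4 with buyers paying 48.8 and suppliers receiving 25.8 (the 23 wedge).
Burden on buyers: 13.8; on suppliers: 9.2. (They sum to 23.)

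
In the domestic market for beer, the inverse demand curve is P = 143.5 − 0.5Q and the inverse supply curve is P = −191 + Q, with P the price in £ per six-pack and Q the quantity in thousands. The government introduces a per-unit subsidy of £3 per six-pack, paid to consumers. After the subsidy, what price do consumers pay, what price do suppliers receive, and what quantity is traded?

Consumers pay £31; suppliers receive £34; quantity = 225.

Inverting to Q(P) form: Qd = 287 − 2P; Qs = P + 191.
Without the subsidy, 287 − 2P = P + 191 gives 3P = 96, so P* = £32 and Q* = 223.
With a per-unit subsidy paid to consumers, each effectively pays P − 3, so demand becomes Qd = 287 − 2(P − 3).
Solving gives Q = 225 with consumers paying £31 and suppliers receiving £34 (the £3 wedge).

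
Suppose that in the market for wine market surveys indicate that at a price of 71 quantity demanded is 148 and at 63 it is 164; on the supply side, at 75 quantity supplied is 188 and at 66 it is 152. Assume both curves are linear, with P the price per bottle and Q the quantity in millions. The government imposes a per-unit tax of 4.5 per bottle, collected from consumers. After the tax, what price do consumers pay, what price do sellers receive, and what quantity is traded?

Demand slope: (164 − 148)/(63 − 71) = -2, so Qd = 290 − 2P.
Supply slope: (152 − 188)/(66 − 75) = 4, so Qs = 4P − 112.
Without the tax, 290 − 2P = 4P − 112 gives 6P = 402, so P* = 67 and Q* = 156.
With the tax collected from consumers, demand (in seller-price terms) shifts: Qd = 290 − 2(P + 4.5).
New equilibrium: consumers pay 70, sellers receive 65.5, Q = 150. (Wedge: Pb − Ps = 4.5.)
The less price-elastic side of the market bears the larger share of a per-unit tax.

Consumers pay 70; sellers receive 65.5; quantity = 150.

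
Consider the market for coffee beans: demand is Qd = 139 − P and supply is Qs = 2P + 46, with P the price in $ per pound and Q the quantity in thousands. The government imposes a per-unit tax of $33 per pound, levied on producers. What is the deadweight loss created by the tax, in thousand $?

Without the tax, 139 − P = 2P + 46 gives 3P = 93, so P* = $31 and Q* = 108.
With the tax collected from producers, supply shifts: Qs = 2(P − 33) + 46.
New equilibrium: consumers pay $53, producers receive $20, Q = 86. (Wedge: Pb − Ps = 33.)
Quantity falls by |ΔQ| = |108 − 86| = 22.
DWL = ½ · t · |ΔQ| = ½ · 33 · 22 = $363.

Deadweight loss = $363 thousand.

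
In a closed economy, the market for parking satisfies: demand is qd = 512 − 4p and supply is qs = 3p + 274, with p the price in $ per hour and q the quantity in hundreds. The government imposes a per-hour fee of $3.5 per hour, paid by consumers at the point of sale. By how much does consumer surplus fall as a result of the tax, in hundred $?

Without the tax, 512 − 4p = 3p + 274 gives 7p = 238, so p* = $34 and q* = 376.
With the tax collected from consumers, demand (in seller-price terms) shifts: qd = 512 − 4(p + 3.5).
Solving gives q = 370 with consumers paying $35.5 and producers receiving $32 (the $3.5 wedge).
ΔCS is the trapezoid between Q = 370 and Q = 376 of height $1.5: ½ · (376 + 370) · 1.5 = $559.5.

Consumer surplus falls by $559.5 hundred.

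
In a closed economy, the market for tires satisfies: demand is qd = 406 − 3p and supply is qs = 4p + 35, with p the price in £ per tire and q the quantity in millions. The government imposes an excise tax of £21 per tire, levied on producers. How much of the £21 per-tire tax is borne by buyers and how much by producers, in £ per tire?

Without the tax, 406 − 3p = 4p + 35 gives 7p = 371, so p* = £53 and q* = 247.
With the tax collected from producers, supply shifts: qs = 4(p − 21) + 35.
New equilibrium: buyers pay £65, producers receive £44, q = 211. (Wedge: pb − ps = 21.)
Burden on buyers: £12; on producers: £9. (They sum to £21.)
The less price-elastic side of the market bears the larger share of a per-unit tax.

Buyers bear £12 per tire; producers bear £9 per tire.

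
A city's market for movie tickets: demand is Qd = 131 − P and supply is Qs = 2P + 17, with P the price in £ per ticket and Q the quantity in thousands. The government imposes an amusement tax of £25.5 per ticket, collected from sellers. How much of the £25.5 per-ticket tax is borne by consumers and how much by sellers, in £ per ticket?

Consumers bear £17 per ticket; sellers bear £8.5 per ticket.

Before the tax: set 131 − P = 2P + 17 → P* = £38, Q* = 93.
With the tax collected from sellers, supply shifts: Qs = 2(P − 25.5) + 17.
New equilibrium: consumers pay £55, sellers receive £29.5, Q = 76. (Wedge: Pb − Ps = 25.5.)
Burden on consumers: £17; on sellers: £8.5. (They sum to £25.5.)
The less price-elastic side of the market bears the larger share of a per-unit tax.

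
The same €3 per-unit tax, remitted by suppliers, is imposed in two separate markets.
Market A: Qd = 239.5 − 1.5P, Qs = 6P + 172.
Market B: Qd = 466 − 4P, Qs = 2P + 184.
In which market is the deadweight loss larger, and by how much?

Market B, by €0.6.

Market A: pre-tax P* = €9, Q* = 226; post-tax Q = 222.4; deadweight loss = €5.4.
Market B: pre-tax P* = €47, Q* = 278; post-tax Q = 274; deadweight loss = €6.
Difference: €5.4 vs €6 → market B is larger by €0.6.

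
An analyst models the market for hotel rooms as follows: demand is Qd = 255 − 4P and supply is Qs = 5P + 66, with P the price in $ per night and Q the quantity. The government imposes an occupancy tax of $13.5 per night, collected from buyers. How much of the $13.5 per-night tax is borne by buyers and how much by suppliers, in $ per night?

Buyers bear $7.5 per night; suppliers bear $6 per night.

Before the tax: set 255 − 4P = 5P + 66 → P* = $21, Q* = 171.
With the tax collected from buyers, demand (in seller-price terms) shifts: Qd = 255 − 4(P + 13.5).
New equilibrium: buyers pay $28.5, suppliers receive $15, Q = 141. (Wedge: Pb − Ps = 13.5.)
Burden on buyers: $7.5; on suppliers: $6. (They sum to $13.5.)
The less price-elastic side of the market bears the larger share of a per-unit tax.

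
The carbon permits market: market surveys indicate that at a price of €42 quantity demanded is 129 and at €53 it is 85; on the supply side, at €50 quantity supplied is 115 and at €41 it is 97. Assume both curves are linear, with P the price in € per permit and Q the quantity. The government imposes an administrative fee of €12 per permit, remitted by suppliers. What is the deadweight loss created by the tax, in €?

Demand slope: (85 − 129)/(53 − 42) = -4, so Qd = 297 − 4P.
Supply slope: (97 − 115)/(41 − 50) = 2, so Qs = 2P + 15.
Without the tax, 297 − 4P = 2P + 15 gives 6P = 282, so P* = €47 and Q* = 109.
With the tax collected from suppliers, supply shifts: Qs = 2(P − 12) + 15.
New equilibrium: consumers pay €51, suppliers receive €39, Q = 93. (Wedge: Pb − Ps = 12.)
Quantity falls by |ΔQ| = |109 − 93| = 16.
DWL = ½ · t · |ΔQ| = ½ · 12 · 16 = €96.

Deadweight loss = €96.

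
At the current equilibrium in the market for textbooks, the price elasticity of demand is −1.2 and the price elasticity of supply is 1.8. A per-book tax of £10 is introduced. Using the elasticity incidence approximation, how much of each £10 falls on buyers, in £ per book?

Incidence ratio: buyers' share ≈ εs / (εs + |εd|) = 1.8 / (1.8 + 1.2) = 0.6.
So buyers bear ≈ 0.6 × £10 = £6; sellers bear £4.

Buyers bear ≈ £6 per book.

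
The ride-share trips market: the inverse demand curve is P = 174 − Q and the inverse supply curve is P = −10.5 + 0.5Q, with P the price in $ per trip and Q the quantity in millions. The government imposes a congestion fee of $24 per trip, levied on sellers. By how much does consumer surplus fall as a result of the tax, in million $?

Consumer surplus falls by $1840 million.

Rewrite in direct form: Qd = 174 − P and Qs = 2P + 21.
Without the tax, 174 − P = 2P + 21 gives 3P = 153, so P* = $51 and Q* = 123.
With the tax collected from sellers, supply shifts: Qs = 2(P − 24) + 21.
Solving gives Q = 107 with consumers paying $67 and sellers receiving $43 (the $24 wedge).
ΔCS is the trapezoid between Q = 107 and Q = 123 of height $16: ½ · (123 + 107) · 16 = $1840.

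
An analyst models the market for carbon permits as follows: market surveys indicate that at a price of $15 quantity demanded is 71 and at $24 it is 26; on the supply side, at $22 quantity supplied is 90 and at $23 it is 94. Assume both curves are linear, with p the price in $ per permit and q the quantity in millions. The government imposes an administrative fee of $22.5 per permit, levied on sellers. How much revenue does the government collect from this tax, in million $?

Tax revenue = $360 million.

Demand slope: (26 − 71)/(24 − 15) = -5, so qd = 146 − 5p.
Supply slope: (94 − 90)/(23 − 22) = 4, so qs = 4p + 2.
Without the tax, 146 − 5p = 4p + 2 gives 9p = 144, so p* = $16 and q* = 66.
With the tax collected from sellers, supply shifts: qs = 4(p − 22.5) + 2.
Solving gives q = 16 with buyers paying $26 and sellers receiving $3.5 (the $22.5 wedge).
Revenue = t · Q = 22.5 · 16 = $360.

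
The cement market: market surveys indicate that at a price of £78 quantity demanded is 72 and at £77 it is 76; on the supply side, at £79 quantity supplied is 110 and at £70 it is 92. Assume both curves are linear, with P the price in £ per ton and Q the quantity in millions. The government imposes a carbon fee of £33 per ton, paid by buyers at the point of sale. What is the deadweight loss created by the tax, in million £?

Deadweight loss = £726 million.

Demand slope: (76 − 72)/(77 − 78) = -4, so Qd = 384 − 4P.
Supply slope: (92 − 110)/(70 − 79) = 2, so Qs = 2P − 48.
Without the tax, 384 − 4P = 2P − 48 gives 6P = 432, so P* = £72 and Q* = 96.
With the tax collected from buyers, demand (in seller-price terms) shifts: Qd = 384 − 4(P + 33).
Solving gives Q = 52 with buyers paying £83 and suppliers receiving £50 (the £33 wedge).
Quantity falls by |ΔQ| = |96 − 52| = 44.
DWL = ½ · t · |ΔQ| = ½ · 33 · 44 = £726.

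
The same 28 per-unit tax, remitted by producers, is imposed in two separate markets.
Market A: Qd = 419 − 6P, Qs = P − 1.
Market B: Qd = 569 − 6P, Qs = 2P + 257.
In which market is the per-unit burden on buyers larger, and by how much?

Market B, by 3.

Market A: pre-tax P* = 60, Q* = 59; post-tax Q = 35; per-unit burden on buyers = 4.
Market B: pre-tax P* = 39, Q* = 335; post-tax Q = 293; per-unit burden on buyers = 7.
Difference: 4 vs 7 → market B is larger by 3.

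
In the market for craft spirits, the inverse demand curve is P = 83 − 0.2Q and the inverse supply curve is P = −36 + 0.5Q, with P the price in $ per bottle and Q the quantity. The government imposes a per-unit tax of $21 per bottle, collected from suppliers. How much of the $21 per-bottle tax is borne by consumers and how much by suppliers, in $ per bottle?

Inverting to Q(P) form: Qd = 415 − 5P; Qs = 2P + 72.
Before the tax: set 415 − 5P = 2P + 72 → P* = $49, Q* = 170.
With the tax collected from suppliers, supply shifts: Qs = 2(P − 21) + 72.
New equilibrium: consumers pay $55, suppliers receive $34, Q = 140. (Wedge: Pb − Ps = 21.)
Burden on consumers: $6; on suppliers: $15. (They sum to $21.)
The less price-elastic side of the market bears the larger share of a per-unit tax.

Consumers bear $6 per bottle; suppliers bear $15 per bottle.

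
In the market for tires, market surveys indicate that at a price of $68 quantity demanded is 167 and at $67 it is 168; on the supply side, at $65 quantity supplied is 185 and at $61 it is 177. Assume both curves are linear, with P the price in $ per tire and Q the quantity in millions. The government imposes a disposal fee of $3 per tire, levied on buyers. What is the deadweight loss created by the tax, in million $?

Demand slope: (168 − 167)/(67 − 68) = -1, so Qd = 235 − P.
Supply slope: (177 − 185)/(61 − 65) = 2, so Qs = 2P + 55.
Before the tax: set 235 − P = 2P + 55 → P* = $60, Q* = 175.
With the tax collected from buyers, demand (in seller-price terms) shifts: Qd = 235 − (P + 3).
Solving gives Q = 173 with buyers paying $62 and suppliers receiving $59 (the $3 wedge).
Quantity falls by |ΔQ| = |175 − 173| = 2.
DWL = ½ · t · |ΔQ| = ½ · 3 · 2 = $3.

Deadweight loss = $3 million.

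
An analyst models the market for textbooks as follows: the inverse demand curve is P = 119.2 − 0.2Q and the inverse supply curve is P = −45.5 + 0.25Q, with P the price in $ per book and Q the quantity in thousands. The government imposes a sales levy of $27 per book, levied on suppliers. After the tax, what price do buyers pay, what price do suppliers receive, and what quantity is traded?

Buyers pay $58; suppliers receive $31; quantity = 306.

Inverting to Q(P) form: Qd = 596 − 5P; Qs = 4P + 182.
Without the tax, 596 − 5P = 4P + 182 gives 9P = 414, so P* = $46 and Q* = 366.
With the tax collected from suppliers, supply shifts: Qs = 4(P − 27) + 182.
New equilibrium: buyers pay $58, suppliers receive $31, Q = 306. (Wedge: Pb − Ps = 27.)
The less price-elastic side of the market bears the larger share of a per-unit tax.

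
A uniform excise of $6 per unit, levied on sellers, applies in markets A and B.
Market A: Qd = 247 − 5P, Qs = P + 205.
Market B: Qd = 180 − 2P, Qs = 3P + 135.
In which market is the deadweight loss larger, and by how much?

Market B, by $6.6.

Market A: pre-tax P* = $7, Q* = 212; post-tax Q = 207; deadweight loss = $15.
Market B: pre-tax P* = $9, Q* = 162; post-tax Q = 154.8; deadweight loss = $21.6.
Difference: $15 vs $21.6 → market B is larger by $6.6.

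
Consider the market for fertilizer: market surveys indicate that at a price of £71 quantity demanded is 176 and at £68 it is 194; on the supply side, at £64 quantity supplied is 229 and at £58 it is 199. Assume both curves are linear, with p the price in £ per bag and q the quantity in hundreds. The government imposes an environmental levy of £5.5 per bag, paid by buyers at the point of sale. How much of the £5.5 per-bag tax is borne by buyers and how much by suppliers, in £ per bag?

Demand slope: (194 − 176)/(68 − 71) = -6, so qd = 602 − 6p.
Supply slope: (199 − 229)/(58 − 64) = 5, so qs = 5p − 91.
Without the tax, 602 − 6p = 5p − 91 gives 11p = 693, so p* = £63 and q* = 224.
With the tax collected from buyers, demand (in seller-price terms) shifts: qd = 602 − 6(p + 5.5).
Solving gives q = 209 with buyers paying £65.5 and suppliers receiving £60 (the £5.5 wedge).
Burden on buyers: £2.5; on suppliers: £3. (They sum to £5.5.)

Buyers bear £2.5 per bag; suppliers bear £3 per bag.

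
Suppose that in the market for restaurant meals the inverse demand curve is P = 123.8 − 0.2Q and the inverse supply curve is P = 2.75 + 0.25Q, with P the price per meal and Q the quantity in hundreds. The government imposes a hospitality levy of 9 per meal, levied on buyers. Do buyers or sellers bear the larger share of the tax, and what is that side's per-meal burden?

Sellers bear the larger share: 5 per meal.

Inverting to Q(P) form: Qd = 619 − 5P; Qs = 4P − 11.
Without the tax, 619 − 5P = 4P − 11 gives 9P = 630, so P* = 70 and Q* = 269.
With the tax collected from buyers, demand (in seller-price terms) shifts: Qd = 619 − 5(P + 9).
New equilibrium: buyers pay 74, sellers receive 65, Q = 249. (Wedge: Pb − Ps = 9.)
Per-meal burden: buyers 4, sellers 5.
Sellers take the larger share because supply is less price-elastic here (demand slope 5 vs supply slope 4).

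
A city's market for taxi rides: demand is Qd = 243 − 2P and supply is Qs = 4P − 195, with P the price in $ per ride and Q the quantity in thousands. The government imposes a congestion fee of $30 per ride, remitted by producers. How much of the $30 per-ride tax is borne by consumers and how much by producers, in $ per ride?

Without the tax, 243 − 2P = 4P − 195 gives 6P = 438, so P* = $73 and Q* = 97.
With the tax collected from producers, supply shifts: Qs = 4(P − 30) − 195.
New equilibrium: consumers pay $93, producers receive $63, Q = 57. (Wedge: Pb − Ps = 30.)
Burden on consumers: $20; on producers: $10. (They sum to $30.)

Consumers bear $20 per ride; producers bear $10 per ride.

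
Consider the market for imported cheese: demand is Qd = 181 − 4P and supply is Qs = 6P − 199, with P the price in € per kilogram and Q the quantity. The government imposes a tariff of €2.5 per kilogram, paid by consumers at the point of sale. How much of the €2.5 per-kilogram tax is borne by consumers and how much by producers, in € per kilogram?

Before the tax: set 181 − 4P = 6P − 199 → P* = €38, Q* = 29.
With the tax collected from consumers, demand (in seller-price terms) shifts: Qd = 181 − 4(P + 2.5).
New equilibrium: consumers pay €39.5, producers receive €37, Q = 23. (Wedge: Pb − Ps = 2.5.)
Burden on consumers: €1.5; on producers: €1. (They sum to €2.5.)

Consumers bear €1.5 per kilogram; producers bear €1 per kilogram.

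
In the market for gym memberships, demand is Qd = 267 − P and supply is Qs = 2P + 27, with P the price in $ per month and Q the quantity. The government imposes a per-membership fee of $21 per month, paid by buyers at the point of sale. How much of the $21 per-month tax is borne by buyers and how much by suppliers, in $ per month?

Buyers bear $14 per month; suppliers bear $7 per month.

Without the tax, 267 − P = 2P + 27 gives 3P = 240, so P* = $80 and Q* = 187.
With the tax collected from buyers, demand (in seller-price terms) shifts: Qd = 267 − (P + 21).
New equilibrium: buyers pay $94, suppliers receive $73, Q = 173. (Wedge: Pb − Ps = 21.)
Burden on buyers: $14; on suppliers: $7. (They sum to $21.)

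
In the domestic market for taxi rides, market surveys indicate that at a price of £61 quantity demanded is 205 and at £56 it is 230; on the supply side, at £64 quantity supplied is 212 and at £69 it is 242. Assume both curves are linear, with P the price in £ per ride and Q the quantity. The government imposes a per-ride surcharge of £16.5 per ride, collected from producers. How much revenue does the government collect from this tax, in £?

Demand slope: (230 − 205)/(56 − 61) = -5, so Qd = 510 − 5P.
Supply slope: (242 − 212)/(69 − 64) = 6, so Qs = 6P − 172.
Before the tax: set 510 − 5P = 6P − 172 → P* = £62, Q* = 200.
With the tax collected from producers, supply shifts: Qs = 6(P − 16.5) − 172.
New equilibrium: buyers pay £71, producers receive £54.5, Q = 155. (Wedge: Pb − Ps = 16.5.)
Revenue = t · Q = 16.5 · 155 = £2557.5.

Tax revenue = £2557.5.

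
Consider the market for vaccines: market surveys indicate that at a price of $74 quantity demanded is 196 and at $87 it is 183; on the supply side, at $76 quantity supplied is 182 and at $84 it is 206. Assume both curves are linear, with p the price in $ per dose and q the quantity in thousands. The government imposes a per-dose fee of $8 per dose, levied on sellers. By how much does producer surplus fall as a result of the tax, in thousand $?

Demand slope: (183 − 196)/(87 − 74) = -1, so qd = 270 − p.
Supply slope: (206 − 182)/(84 − 76) = 3, so qs = 3p − 46.
Without the tax, 270 − p = 3p − 46 gives 4p = 316, so p* = $79 and q* = 191.
With the tax collected from sellers, supply shifts: qs = 3(p − 8) − 46.
Solving gives q = 185 with buyers paying $85 and sellers receiving $77 (the $8 wedge).
ΔPS is the trapezoid between Q = 185 and Q = 191 of height $2: ½ · (191 + 185) · 2 = $376.

Producer surplus falls by $376 thousand.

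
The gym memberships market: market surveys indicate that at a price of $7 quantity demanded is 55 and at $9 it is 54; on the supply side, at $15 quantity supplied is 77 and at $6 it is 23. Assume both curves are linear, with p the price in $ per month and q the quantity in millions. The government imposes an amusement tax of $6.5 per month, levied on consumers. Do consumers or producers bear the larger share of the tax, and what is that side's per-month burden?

Demand slope: (54 − 55)/(9 − 7) = -0.5, so qd = 58.5 − 0.5p.
Supply slope: (23 − 77)/(6 − 15) = 6, so qs = 6p − 13.
Before the tax: set 58.5 − 0.5p = 6p − 13 → p* = $11, q* = 53.
With the tax collected from consumers, demand (in seller-price terms) shifts: qd = 58.5 − 0.5(p + 6.5).
Solving gives q = 50 with consumers paying $17 and producers receiving $10.5 (the $6.5 wedge).
Per-month burden: consumers $6, producers $0.5.
Consumers take the larger share because demand is less price-elastic here (demand slope 0.5 vs supply slope 6).

Consumers bear the larger share: $6 per month.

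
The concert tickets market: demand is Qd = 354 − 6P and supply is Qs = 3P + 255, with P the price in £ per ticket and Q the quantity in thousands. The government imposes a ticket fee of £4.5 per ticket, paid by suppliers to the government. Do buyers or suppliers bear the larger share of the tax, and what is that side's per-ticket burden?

Before the tax: set 354 − 6P = 3P + 255 → P* = £11, Q* = 288.
With the tax collected from suppliers, supply shifts: Qs = 3(P − 4.5) + 255.
Solving gives Q = 279 with buyers paying £12.5 and suppliers receiving £8 (the £4.5 wedge).
Per-ticket burden: buyers £1.5, suppliers £3.
Suppliers take the larger share because supply is less price-elastic here (demand slope 6 vs supply slope 3).

Suppliers bear the larger share: £3 per ticket.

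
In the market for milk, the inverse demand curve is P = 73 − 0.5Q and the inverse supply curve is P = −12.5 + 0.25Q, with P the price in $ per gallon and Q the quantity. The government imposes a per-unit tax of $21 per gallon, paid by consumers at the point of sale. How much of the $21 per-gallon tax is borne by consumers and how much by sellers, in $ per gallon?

Consumers bear $14 per gallon; sellers bear $7 per gallon.

Inverting to Q(P) form: Qd = 146 − 2P; Qs = 4P + 50.
Before the tax: set 146 − 2P = 4P + 50 → P* = $16, Q* = 114.
With the tax collected from consumers, demand (in seller-price terms) shifts: Qd = 146 − 2(P + 21).
New equilibrium: consumers pay $30, sellers receive $9, Q = 86. (Wedge: Pb − Ps = 21.)
Burden on consumers: $14; on sellers: $7. (They sum to $21.)
The less price-elastic side of the market bears the larger share of a per-unit tax.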